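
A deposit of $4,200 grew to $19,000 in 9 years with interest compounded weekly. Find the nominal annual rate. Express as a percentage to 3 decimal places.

16.798%

The 468-period growth factor is 19,000/4,200 = 4.52381.
r/52 = 4.52381^(1/468) − 1 ≈ 0.00323032, so r ≈ 52·0.00323032 = 16.79768%.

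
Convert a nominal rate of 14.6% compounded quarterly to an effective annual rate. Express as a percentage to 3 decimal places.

15.419%

EAR = (1 + 14.6%/4)^4 − 1 = (1 + 0.0365)^4 − 1.
(1 + 0.0365)^4 ≈ 1.15419, so EAR ≈ 15.41898%.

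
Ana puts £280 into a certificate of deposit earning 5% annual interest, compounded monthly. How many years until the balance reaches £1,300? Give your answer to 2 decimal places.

30.77 years

We need (1 + 0.00416667)^(12t) = 4.6429, so 12t = ln 4.6429 / ln 1.004167 ≈ 369.2463.
t ≈ 369.2463/12 = 30.7705 years.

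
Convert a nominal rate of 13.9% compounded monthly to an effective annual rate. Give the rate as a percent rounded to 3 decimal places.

One year is 12 periods at 0.0115833 each: (1 + 0.0115833)^12 ≈ 1.148206.
EAR = 1.148206 − 1 ≈ 14.82065%.

14.821%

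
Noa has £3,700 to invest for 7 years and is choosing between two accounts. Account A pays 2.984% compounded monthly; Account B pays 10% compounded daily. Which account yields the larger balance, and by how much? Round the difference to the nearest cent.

Account B, by £2,891.85

A: (1 + 0.02984/12)^84 ≈ 1.231977648, so 3,700 × 1.231977648 ≈ 4,558.3173.
B: (1 + 0.1/365)^2555 ≈ 2.013559652, so 3,700 × 2.013559652 ≈ 7,450.1707.
Difference ≈ 2,891.8534 in favor of B.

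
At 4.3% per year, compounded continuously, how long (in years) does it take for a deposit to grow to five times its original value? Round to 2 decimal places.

e^(0.043t) = 5, so 0.043t = ln 5 ≈ 1.6094.
t ≈ 1.6094/0.043 ≈ 37.4288.

37.43 years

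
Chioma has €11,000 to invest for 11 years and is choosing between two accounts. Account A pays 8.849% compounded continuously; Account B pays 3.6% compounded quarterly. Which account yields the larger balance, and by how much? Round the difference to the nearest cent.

Account A, by €12,800.29

Account A growth factor: e^(0.08849·11) = e^0.97339 ≈ 2.646902266; balance ≈ 29,115.9249.
Account B growth factor: (1 + 0.009)^44 ≈ 1.4832396087; balance ≈ 16,315.6357.
Account A is larger by 12,800.2892.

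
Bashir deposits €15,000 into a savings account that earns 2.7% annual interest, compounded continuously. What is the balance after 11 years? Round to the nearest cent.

€20,187.23

A = P·e^(rt) = 15,000·e^(0.027·11) = 15,000·e^0.297.
e^0.297 ≈ 1.3458152994, so A ≈ 20,187.2295.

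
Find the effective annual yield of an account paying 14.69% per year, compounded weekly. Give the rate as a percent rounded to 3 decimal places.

15.800%

One year is 52 periods at 0.002825 each: (1 + 0.002825)^52 ≈ 1.157998.
EAR = 1.157998 − 1 ≈ 15.79983%.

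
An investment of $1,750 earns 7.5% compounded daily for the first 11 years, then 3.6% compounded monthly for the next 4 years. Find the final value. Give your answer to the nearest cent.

$4,610.40

Phase 1: 1,750·(1 + 0.075/365)^4015 ≈ 3,992.9529.
Phase 2: 3,992.9529·(1 + 0.003)^48 ≈ 4,610.4039.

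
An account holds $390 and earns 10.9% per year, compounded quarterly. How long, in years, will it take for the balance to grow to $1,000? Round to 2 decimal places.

(1 + 0.02725)^(4t) = 1,000/390 = 2.5641.
4t·ln(1 + 0.02725) = ln(2.5641); 4t = 0.94161/0.0268853 ≈ 35.0231.
t ≈ 8.7558 years.

8.76 years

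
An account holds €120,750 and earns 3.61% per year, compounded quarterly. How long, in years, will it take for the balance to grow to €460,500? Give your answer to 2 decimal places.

37.25 years

We need (1 + 0.009025)^(4t) = 3.8137, so 4t = ln 3.8137 / ln 1.009025 ≈ 148.9886.
t ≈ 148.9886/4 = 37.2471 years.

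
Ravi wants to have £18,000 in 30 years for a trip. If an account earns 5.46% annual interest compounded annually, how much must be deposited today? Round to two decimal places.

Growth factor = (1 + 0.0546)^30 ≈ 4.9275723529.
P = 18,000/4.9275723529 ≈ 3,652.9144.

£3,652.91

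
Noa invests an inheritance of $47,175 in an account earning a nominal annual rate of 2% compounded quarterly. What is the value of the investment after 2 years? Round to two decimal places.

$49,095.35

Periodic rate = 2%/4 = 0.005; periods = 4·2 = 8.
A = 47,175·(1 + 0.005)^8 ≈ 47,175·1.0407070439 ≈ 49,095.3548.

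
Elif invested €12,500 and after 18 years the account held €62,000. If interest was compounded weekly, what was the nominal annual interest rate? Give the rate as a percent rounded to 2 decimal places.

(1 + r/52)^936 = 62,000/12,500 = 4.96.
1 + r/52 = 4.96^(1/936) ≈ 1.001712, so r/52 ≈ 0.00171237.
r ≈ 52·0.00171237 = 8.90431%.

8.90%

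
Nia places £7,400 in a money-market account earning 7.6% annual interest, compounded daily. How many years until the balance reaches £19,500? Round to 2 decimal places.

12.75 years

We need (1 + 0.000208219)^(365t) = 2.6351, so 365t = ln 2.6351 / ln 1.000208 ≈ 4653.9197.
t ≈ 4653.9197/365 = 12.7505 years.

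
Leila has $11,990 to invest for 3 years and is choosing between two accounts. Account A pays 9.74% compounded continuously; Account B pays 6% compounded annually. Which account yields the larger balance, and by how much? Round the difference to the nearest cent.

Account A, by $1,778.77

A: e^(0.0974·3) = e^0.2922 ≈ 1.339370865, so 11,990 × 1.339370865 ≈ 16,059.0567.
B: (1 + 0.06)^3 ≈ 1.191016, so 11,990 × 1.191016 ≈ 14,280.2818.
Difference ≈ 1,778.7748 in favor of A.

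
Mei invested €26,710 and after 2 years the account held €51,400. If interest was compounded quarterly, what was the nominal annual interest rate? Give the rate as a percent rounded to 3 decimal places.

34.106%

The 8-period growth factor is 51,400/26,710 = 1.92437.
r/4 = 1.92437^(1/8) − 1 ≈ 0.0852659, so r ≈ 4·0.0852659 = 34.10636%.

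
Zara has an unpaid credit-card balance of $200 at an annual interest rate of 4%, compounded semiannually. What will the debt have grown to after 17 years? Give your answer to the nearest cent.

Growth factor = (1 + 0.02)^34 ≈ 1.96067603.
A ≈ 200 × 1.96067603 ≈ 392.1352.

$392.14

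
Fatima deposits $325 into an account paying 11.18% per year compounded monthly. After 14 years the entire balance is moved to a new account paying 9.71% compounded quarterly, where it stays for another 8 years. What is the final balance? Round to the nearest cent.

$3,325.25

Phase 1: 325·(1 + 0.1118/12)^168 ≈ 1,543.4554.
Phase 2: 1,543.4554·(1 + 0.024275)^32 ≈ 3,325.2508.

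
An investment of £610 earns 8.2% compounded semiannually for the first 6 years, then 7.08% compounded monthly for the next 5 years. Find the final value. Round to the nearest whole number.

Phase 1: 610·(1 + 0.041)^12 ≈ 987.9582.
Phase 2: 987.9582·(1 + 0.0059)^60 ≈ 1,406.1352.

£1,406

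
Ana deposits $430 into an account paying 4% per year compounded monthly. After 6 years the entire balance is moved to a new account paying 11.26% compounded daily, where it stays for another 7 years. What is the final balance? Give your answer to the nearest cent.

$1,201.67

After 6 years at 4%: 430 × 1.270741879 ≈ 546.4190.
Then 7 years at 11.26%: 546.4190 × 2.19916655 ≈ 1,201.6664.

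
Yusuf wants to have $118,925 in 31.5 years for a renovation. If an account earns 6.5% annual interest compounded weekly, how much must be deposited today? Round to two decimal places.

Periodic rate = 6.5%/52 = 0.00125; 1638 periods.
P = 118,925/(1 + 0.00125)^1638 ≈ 118,925/7.73860452878 ≈ 15,367.7578.

$15,367.76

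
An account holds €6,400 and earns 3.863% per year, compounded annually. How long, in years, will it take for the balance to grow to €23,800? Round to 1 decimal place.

34.7 years

(1 + 0.03863)^t = 23,800/6,400 = 3.7188.
t·ln(1 + 0.03863) = ln(3.7188); t = 1.3134/0.0379025 ≈ 34.6517.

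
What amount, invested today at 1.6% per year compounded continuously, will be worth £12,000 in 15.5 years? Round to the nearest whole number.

P = A·e^(−rt) = 12,000·e^(−0.248).
e^(−0.248) ≈ 0.78035994328, so P ≈ 9,364.3193.

£9,364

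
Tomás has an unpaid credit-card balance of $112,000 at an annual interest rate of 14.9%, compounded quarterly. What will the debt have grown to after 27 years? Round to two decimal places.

$5,816,073.96

Periodic rate = 14.9%/4 = 0.03725; periods = 4·27 = 108.
A = 112,000·(1 + 0.03725)^108 ≈ 112,000·51.92923180906 ≈ 5,816,073.9626.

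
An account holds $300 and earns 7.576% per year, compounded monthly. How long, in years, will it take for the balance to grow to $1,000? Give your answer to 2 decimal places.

15.94 years

(1 + 0.00631333)^(12t) = 1,000/300 = 3.3333.
12t·ln(1 + 0.00631333) = ln(3.3333); 12t = 1.204/0.00629349 ≈ 191.3045.
t ≈ 15.9420 years.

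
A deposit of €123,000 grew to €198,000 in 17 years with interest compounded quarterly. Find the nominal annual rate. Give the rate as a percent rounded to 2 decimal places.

2.81%

(1 + r/4)^68 = 198,000/123,000 = 1.60976.
1 + r/4 = 1.60976^(1/68) ≈ 1.007026, so r/4 ≈ 0.00702578.
r ≈ 4·0.00702578 = 2.81031%.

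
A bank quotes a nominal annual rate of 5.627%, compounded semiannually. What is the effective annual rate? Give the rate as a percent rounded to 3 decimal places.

EAR = (1 + 5.627%/2)^2 − 1 = (1 + 0.028135)^2 − 1.
(1 + 0.028135)^2 ≈ 1.057062, so EAR ≈ 5.70616%.

5.706%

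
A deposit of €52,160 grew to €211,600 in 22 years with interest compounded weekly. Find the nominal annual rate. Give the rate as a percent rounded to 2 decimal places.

6.37%

(1 + r/52)^1144 = 211,600/52,160 = 4.05675.
1 + r/52 = 4.05675^(1/1144) ≈ 1.001225, so r/52 ≈ 0.00122486.
r ≈ 52·0.00122486 = 6.36927%.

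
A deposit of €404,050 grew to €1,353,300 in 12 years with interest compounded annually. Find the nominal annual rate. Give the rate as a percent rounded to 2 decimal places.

(1 + r)^12 = 1,353,300/404,050 = 3.34934.
1 + r = 3.34934^(1/12) ≈ 1.105978, so r ≈ 0.105978.
r ≈ 10.59782%.

10.60%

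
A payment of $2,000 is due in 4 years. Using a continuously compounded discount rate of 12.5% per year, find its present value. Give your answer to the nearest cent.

P = A·e^(−rt) = 2,000·e^(−0.5).
e^(−0.5) ≈ 0.6065306597, so P ≈ 1,213.0613.

$1,213.06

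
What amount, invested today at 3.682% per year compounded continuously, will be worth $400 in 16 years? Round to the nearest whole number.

P = A·e^(−rt) = 400·e^(−0.58912).
e^(−0.58912) ≈ 0.554815307, so P ≈ 221.9261.

$222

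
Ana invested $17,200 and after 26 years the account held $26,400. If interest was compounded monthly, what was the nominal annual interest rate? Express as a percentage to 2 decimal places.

The 312-period growth factor is 26,400/17,200 = 1.53488.
r/12 = 1.53488^(1/312) − 1 ≈ 0.0013742, so r ≈ 12·0.0013742 = 1.64903%.

1.65%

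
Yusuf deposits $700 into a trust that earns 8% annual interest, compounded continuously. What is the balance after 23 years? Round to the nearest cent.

$4,407.58

A = P·e^(rt) = 700·e^(0.08·23) = 700·e^1.84.
e^1.84 ≈ 6.296538261, so A ≈ 4,407.5768.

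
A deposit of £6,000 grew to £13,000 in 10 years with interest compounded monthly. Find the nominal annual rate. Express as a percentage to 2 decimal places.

7.76%

(1 + r/12)^120 = 13,000/6,000 = 2.16667.
1 + r/12 = 2.16667^(1/120) ≈ 1.006464, so r/12 ≈ 0.00646405.
r ≈ 12·0.00646405 = 7.75686%.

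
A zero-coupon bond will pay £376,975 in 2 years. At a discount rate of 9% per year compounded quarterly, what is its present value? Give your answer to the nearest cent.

£315,504.83

Periodic rate = 9%/4 = 0.0225; 8 periods.
P = 376,975/(1 + 0.0225)^8 ≈ 376,975/1.19483114181 ≈ 315,504.8331.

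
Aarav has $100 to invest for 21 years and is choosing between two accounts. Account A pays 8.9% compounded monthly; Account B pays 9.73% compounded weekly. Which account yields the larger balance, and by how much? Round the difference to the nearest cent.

Account B, by $126.41

A: (1 + 0.089/12)^252 ≈ 6.43726142, so 100 × 6.43726142 ≈ 643.7261.
B: (1 + 0.0973/52)^1092 ≈ 7.7013121, so 100 × 7.7013121 ≈ 770.1312.
Difference ≈ 126.4051 in favor of B.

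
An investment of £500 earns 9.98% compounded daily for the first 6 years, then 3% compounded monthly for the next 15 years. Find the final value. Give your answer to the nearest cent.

£1,426.19

After 6 years at 9.98%: 500 × 1.819784617 ≈ 909.8923.
Then 15 years at 3%: 909.8923 × 1.567431725 ≈ 1,426.1941.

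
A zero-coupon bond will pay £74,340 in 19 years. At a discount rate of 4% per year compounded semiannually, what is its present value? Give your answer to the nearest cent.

£35,028.06

Periodic rate = 4%/2 = 0.02; 38 periods.
P = 74,340/(1 + 0.02)^38 ≈ 74,340/2.1222987924 ≈ 35,028.0556.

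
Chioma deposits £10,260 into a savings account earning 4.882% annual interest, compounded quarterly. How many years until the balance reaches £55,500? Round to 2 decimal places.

34.79 years

(1 + 0.012205)^(4t) = 55,500/10,260 = 5.4094.
4t·ln(1 + 0.012205) = ln(5.4094); 4t = 1.6881/0.0121311 ≈ 139.1570.
t ≈ 34.7892 years.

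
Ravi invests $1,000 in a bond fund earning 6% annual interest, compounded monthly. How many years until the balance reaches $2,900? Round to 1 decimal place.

17.8 years

We need (1 + 0.005)^(12t) = 2.9, so 12t = ln 2.9 / ln 1.005 ≈ 213.4741.
t ≈ 213.4741/12 = 17.7895 years.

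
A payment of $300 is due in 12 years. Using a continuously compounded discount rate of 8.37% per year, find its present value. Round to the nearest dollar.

$110

P = A·e^(−rt) = 300·e^(−1.0044).
e^(−1.0044) ≈ 0.366264327, so P ≈ 109.8793.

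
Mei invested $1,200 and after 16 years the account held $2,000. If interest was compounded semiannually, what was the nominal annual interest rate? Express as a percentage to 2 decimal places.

The 32-period growth factor is 2,000/1,200 = 1.66667.
r/2 = 1.66667^(1/32) − 1 ≈ 0.0160914, so r ≈ 2·0.0160914 = 3.21828%.

3.22%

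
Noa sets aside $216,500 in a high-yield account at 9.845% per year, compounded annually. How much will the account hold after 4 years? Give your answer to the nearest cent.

$315,194.82

Annual rate = 9.845% = 0.09845; years = 4.
A = 216,500·(1 + 0.09845)^4 ≈ 216,500·1.45586522577 ≈ 315,194.8214.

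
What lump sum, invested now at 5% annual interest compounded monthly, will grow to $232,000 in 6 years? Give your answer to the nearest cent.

Periodic rate = 5%/12 = 0.00416667; 72 periods.
P = 232,000/(1 + 0.05/12)^72 ≈ 232,000/1.34901774416 ≈ 171,976.9818.

$171,976.98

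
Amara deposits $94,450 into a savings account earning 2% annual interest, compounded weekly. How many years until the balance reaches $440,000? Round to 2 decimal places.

76.95 years

We need (1 + 0.000384615)^(52t) = 4.6585, so 52t = ln 4.6585 / ln 1.000385 ≈ 4001.4000.
t ≈ 4001.4000/52 = 76.9500 years.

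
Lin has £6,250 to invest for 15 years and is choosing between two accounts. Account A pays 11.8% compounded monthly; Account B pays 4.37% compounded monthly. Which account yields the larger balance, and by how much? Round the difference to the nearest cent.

Account A, by £24,353.13

Account A growth factor: (1 + 0.118/12)^180 ≈ 5.8203135349; balance ≈ 36,376.9596.
Account B growth factor: (1 + 0.0437/12)^180 ≈ 1.9238133451; balance ≈ 12,023.8334.
Account A is larger by 24,353.1262.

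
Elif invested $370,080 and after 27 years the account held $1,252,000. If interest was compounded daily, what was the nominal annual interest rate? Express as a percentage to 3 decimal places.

The 9855-period growth factor is 1,252,000/370,080 = 3.38305.
r/365 = 3.38305^(1/9855) − 1 ≈ 0.000123679, so r ≈ 365·0.000123679 = 4.51427%.

4.514%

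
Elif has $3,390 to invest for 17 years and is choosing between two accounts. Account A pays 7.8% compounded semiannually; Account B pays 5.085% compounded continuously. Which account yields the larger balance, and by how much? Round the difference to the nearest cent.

Account A, by $4,401.98

Account A growth factor: (1 + 0.039)^34 ≈ 3.672219369; balance ≈ 12,448.8237.
Account B growth factor: e^(0.05085·17) = e^0.86445 ≈ 2.373700192; balance ≈ 8,046.8437.
Account A is larger by 4,401.9800.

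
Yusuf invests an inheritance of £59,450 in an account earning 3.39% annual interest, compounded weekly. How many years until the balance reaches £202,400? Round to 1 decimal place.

36.2 years

(1 + 0.000651923)^(52t) = 202,400/59,450 = 3.4045.
52t·ln(1 + 0.000651923) = ln(3.4045); 52t = 1.2251/0.000651711 ≈ 1879.8377.
t ≈ 36.1507 years.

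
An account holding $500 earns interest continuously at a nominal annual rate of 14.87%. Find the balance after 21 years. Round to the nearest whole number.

$11,354

A = P·e^(rt) = 500·e^(0.1487·21) = 500·e^3.1227.
e^3.1227 ≈ 22.707607489, so A ≈ 11,353.8037.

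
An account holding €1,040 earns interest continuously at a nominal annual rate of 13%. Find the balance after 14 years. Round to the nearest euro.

A = P·e^(rt) = 1,040·e^(0.13·14) = 1,040·e^1.82.
e^1.82 ≈ 6.17185845, so A ≈ 6,418.7328.

€6,419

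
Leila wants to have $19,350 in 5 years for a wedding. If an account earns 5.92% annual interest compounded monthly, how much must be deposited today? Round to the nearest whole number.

$14,403

Growth factor = (1 + 0.0592/12)^60 ≈ 1.3434920869.
P = 19,350/1.3434920869 ≈ 14,402.7644.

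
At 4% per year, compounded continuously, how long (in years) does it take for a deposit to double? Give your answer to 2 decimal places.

e^(0.04t) = 2, so 0.04t = ln 2 ≈ 0.69315.
t ≈ 0.69315/0.04 ≈ 17.3287.

17.33 years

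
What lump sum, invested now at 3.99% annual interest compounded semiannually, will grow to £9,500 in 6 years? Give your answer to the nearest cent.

Periodic rate = 3.99%/2 = 0.01995; 12 periods.
P = 9,500/(1 + 0.01995)^12 ≈ 9,500/1.267495971 ≈ 7,495.0929.

£7,495.09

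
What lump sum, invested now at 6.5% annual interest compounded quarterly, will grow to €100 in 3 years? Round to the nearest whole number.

Growth factor = (1 + 0.01625)^12 ≈ 1.2134076.
P = 100/1.2134076 ≈ 82.4125.

€82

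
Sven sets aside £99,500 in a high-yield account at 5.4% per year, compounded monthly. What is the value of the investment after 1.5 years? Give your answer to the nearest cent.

Periodic rate = 5.4%/12 = 0.0045; periods = 12·1.5 = 18.
A = 99,500·(1 + 0.0045)^18 ≈ 99,500·1.08417387876 ≈ 107,875.3009.

£107,875.30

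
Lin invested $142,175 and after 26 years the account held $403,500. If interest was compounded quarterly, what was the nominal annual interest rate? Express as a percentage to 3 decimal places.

The 104-period growth factor is 403,500/142,175 = 2.83805.
r/4 = 2.83805^(1/104) − 1 ≈ 0.0100804, so r ≈ 4·0.0100804 = 4.03218%.

4.032%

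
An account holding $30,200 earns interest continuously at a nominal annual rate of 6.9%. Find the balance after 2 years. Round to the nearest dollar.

$34,669

A = P·e^(rt) = 30,200·e^(0.069·2) = 30,200·e^0.138.
e^0.138 ≈ 1.1479755503, so A ≈ 34,668.8616.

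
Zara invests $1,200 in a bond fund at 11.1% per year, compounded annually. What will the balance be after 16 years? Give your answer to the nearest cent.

$6,465.56

Growth factor = (1 + 0.111)^16 ≈ 5.387967198.
A ≈ 1,200 × 5.387967198 ≈ 6,465.5606.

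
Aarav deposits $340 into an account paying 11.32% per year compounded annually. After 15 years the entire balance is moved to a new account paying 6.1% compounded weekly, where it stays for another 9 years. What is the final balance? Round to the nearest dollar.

Phase 1: 340·(1 + 0.1132)^15 ≈ 1,698.5443.
Phase 2: 1,698.5443·(1 + 0.061/52)^468 ≈ 2,940.1184.

$2,940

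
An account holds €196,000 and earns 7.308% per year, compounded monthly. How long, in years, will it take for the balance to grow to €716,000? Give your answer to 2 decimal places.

17.78 years

(1 + 0.00609)^(12t) = 716,000/196,000 = 3.6531.
12t·ln(1 + 0.00609) = ln(3.6531); 12t = 1.2956/0.00607153 ≈ 213.3837.
t ≈ 17.7820 years.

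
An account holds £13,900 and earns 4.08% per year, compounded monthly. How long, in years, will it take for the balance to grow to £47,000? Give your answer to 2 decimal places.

29.91 years

We need (1 + 0.0034)^(12t) = 3.3813, so 12t = ln 3.3813 / ln 1.0034 ≈ 358.9202.
t ≈ 358.9202/12 = 29.9100 years.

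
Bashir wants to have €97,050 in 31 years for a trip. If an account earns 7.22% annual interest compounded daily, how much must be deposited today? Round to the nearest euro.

€10,353

Periodic rate = 7.22%/365 = 0.000197808; 11315 periods.
P = 97,050/(1 + 0.0722/365)^11315 ≈ 97,050/9.3743633668 ≈ 10,352.7030.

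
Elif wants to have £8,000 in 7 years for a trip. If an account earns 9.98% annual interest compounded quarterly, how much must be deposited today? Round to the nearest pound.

Periodic rate = 9.98%/4 = 0.02495; 28 periods.
P = 8,000/(1 + 0.02495)^28 ≈ 8,000/1.993769894 ≈ 4,012.4991.

£4,012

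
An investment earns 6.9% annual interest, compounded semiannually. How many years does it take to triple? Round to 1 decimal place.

16.2 years

(1 + 0.0345)^(2t) = 3.
2t = ln 3 / ln(1 + 0.0345) ≈ 1.0986/0.0339182 ≈ 32.3900.
t ≈ 16.1950.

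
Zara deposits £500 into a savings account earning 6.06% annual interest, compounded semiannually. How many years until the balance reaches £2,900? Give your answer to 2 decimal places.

(1 + 0.0303)^(2t) = 2,900/500 = 5.8.
2t·ln(1 + 0.0303) = ln(5.8); 2t = 1.7579/0.02985 ≈ 58.8897.
t ≈ 29.4448 years.

29.44 years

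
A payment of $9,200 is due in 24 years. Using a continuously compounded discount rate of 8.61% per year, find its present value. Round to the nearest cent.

$1,165.10

P = A·e^(−rt) = 9,200·e^(−2.0664).
e^(−2.0664) ≈ 0.1266408692, so P ≈ 1,165.0960.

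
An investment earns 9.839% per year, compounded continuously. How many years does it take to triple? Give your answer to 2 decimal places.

11.17 years

e^(0.09839t) = 3, so 0.09839t = ln 3 ≈ 1.0986.
t ≈ 1.0986/0.09839 ≈ 11.1659.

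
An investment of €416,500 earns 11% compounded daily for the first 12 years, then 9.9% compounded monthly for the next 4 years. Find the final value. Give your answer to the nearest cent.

€2,312,450.41

Phase 1: 416,500·(1 + 0.11/365)^4380 ≈ 1,558,824.9784.
Phase 2: 1,558,824.9784·(1 + 0.00825)^48 ≈ 2,312,450.4138.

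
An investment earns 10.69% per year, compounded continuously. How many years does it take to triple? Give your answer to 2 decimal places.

10.28 years

e^(0.1069t) = 3, so 0.1069t = ln 3 ≈ 1.0986.
t ≈ 1.0986/0.1069 ≈ 10.2770.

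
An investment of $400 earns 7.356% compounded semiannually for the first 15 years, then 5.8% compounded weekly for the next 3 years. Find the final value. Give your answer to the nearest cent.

$1,406.64

After 15 years at 7.356%: 400 × 2.955277896 ≈ 1,182.1112.
Then 3 years at 5.8%: 1,182.1112 × 1.189940176 ≈ 1,406.6416.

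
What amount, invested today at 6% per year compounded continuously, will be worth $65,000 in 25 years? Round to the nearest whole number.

$14,503

P = A·e^(−rt) = 65,000·e^(−1.5).
e^(−1.5) ≈ 0.22313016015, so P ≈ 14,503.4604.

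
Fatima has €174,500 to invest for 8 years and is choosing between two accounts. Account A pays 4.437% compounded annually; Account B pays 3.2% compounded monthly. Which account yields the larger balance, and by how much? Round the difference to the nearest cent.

A: (1 + 0.04437)^8 ≈ 1.41525632405, so 174,500 × 1.41525632405 ≈ 246,962.2285.
B: (1 + 0.032/12)^96 ≈ 1.29131266694, so 174,500 × 1.29131266694 ≈ 225,334.0604.
Difference ≈ 21,628.1682 in favor of A.

Account A, by €21,628.17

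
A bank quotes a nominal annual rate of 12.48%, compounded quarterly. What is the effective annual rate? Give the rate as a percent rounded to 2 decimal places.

13.08%

One year is 4 periods at 0.0312 each: (1 + 0.0312)^4 ≈ 1.130763.
EAR = 1.130763 − 1 ≈ 13.07631%.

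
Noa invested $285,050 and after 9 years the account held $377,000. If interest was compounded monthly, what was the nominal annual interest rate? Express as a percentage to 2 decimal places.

(1 + r/12)^108 = 377,000/285,050 = 1.32257.
1 + r/12 = 1.32257^(1/108) ≈ 1.002592, so r/12 ≈ 0.00259206.
r ≈ 12·0.00259206 = 3.11048%.

3.11%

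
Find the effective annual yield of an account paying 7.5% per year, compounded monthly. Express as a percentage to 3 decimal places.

One year is 12 periods at 0.00625 each: (1 + 0.00625)^12 ≈ 1.077633.
EAR = 1.077633 − 1 ≈ 7.76326%.

7.763%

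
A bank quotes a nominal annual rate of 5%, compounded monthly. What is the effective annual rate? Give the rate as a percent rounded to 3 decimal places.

EAR = (1 + 5%/12)^12 − 1 = (1 + 0.00416667)^12 − 1.
(1 + 0.00416667)^12 ≈ 1.051162, so EAR ≈ 5.11619%.

5.116%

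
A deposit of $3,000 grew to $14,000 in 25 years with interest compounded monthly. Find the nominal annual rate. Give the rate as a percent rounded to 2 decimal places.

6.18%

(1 + r/12)^300 = 14,000/3,000 = 4.66667.
1 + r/12 = 4.66667^(1/300) ≈ 1.005148, so r/12 ≈ 0.00514802.
r ≈ 12·0.00514802 = 6.17763%.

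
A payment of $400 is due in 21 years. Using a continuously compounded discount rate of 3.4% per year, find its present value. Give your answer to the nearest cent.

$195.87

P = A·e^(−rt) = 400·e^(−0.714).
e^(−0.714) ≈ 0.489681549, so P ≈ 195.8726.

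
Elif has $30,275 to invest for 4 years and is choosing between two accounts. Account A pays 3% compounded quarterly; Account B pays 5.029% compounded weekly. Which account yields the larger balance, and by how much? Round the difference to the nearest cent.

Account A growth factor: (1 + 0.0075)^16 ≈ 1.1269921137; balance ≈ 34,119.6862.
Account B growth factor: (1 + 0.05029/52)^208 ≈ 1.2227015431; balance ≈ 37,017.2892.
Account B is larger by 2,897.6030.

Account B, by $2,897.60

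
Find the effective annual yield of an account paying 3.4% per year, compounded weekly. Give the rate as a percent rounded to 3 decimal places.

EAR = (1 + 3.4%/52)^52 − 1 = (1 + 0.000653846)^52 − 1.
(1 + 0.000653846)^52 ≈ 1.034573, so EAR ≈ 3.45731%.

3.457%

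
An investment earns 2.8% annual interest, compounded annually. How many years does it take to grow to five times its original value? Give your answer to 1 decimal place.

(1 + 0.028)^t = 5.
t = ln 5 / ln(1 + 0.028) ≈ 1.6094/0.0276152 ≈ 58.2809.

58.3 years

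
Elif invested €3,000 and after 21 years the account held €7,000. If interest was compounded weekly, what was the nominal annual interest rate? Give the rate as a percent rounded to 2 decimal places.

4.04%

(1 + r/52)^1092 = 7,000/3,000 = 2.33333.
1 + r/52 = 2.33333^(1/1092) ≈ 1.000776, so r/52 ≈ 0.000776215.
r ≈ 52·0.000776215 = 4.03632%.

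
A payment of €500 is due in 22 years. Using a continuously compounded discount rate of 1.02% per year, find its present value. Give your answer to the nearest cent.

€399.50

P = A·e^(−rt) = 500·e^(−0.2244).
e^(−0.2244) ≈ 0.798995472, so P ≈ 399.4977.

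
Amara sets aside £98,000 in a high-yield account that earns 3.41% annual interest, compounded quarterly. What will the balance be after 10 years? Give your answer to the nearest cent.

£137,623.57

Growth factor = (1 + 0.008525)^40 ≈ 1.40432210083.
A ≈ 98,000 × 1.40432210083 ≈ 137,623.5659.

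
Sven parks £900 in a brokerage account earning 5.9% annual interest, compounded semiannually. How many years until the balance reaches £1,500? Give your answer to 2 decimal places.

8.79 years

(1 + 0.0295)^(2t) = 1,500/900 = 1.6667.
2t·ln(1 + 0.0295) = ln(1.6667); 2t = 0.51083/0.0290732 ≈ 17.5703.
t ≈ 8.7851 years.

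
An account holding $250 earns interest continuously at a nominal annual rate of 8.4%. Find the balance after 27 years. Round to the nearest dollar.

A = P·e^(rt) = 250·e^(0.084·27) = 250·e^2.268.
e^2.268 ≈ 9.660061358, so A ≈ 2,415.0153.

$2,415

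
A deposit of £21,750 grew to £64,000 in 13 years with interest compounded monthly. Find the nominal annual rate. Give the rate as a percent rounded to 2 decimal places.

(1 + r/12)^156 = 64,000/21,750 = 2.94253.
1 + r/12 = 2.94253^(1/156) ≈ 1.006942, so r/12 ≈ 0.00694238.
r ≈ 12·0.00694238 = 8.33086%.

8.33%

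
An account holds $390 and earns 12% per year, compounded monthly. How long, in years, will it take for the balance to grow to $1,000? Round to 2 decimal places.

7.89 years

We need (1 + 0.01)^(12t) = 2.5641, so 12t = ln 2.5641 / ln 1.01 ≈ 94.6309.
t ≈ 94.6309/12 = 7.8859 years.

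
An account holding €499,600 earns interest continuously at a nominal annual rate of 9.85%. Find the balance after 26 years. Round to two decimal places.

A = P·e^(rt) = 499,600·e^(0.0985·26) = 499,600·e^2.561.
e^2.561 ≈ 12.94875960292, so A ≈ 6,469,200.2976.

€6,469,200.30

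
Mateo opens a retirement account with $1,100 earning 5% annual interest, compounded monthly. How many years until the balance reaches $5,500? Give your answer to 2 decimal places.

(1 + 0.00416667)^(12t) = 5,500/1,100 = 5.
12t·ln(1 + 0.00416667) = ln(5); 12t = 1.6094/0.00415801 ≈ 387.0693.
t ≈ 32.2558 years.

32.26 years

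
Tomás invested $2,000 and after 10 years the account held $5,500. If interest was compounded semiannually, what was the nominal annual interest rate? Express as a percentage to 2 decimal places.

10.38%

The 20-period growth factor is 5,500/2,000 = 2.75.
r/2 = 2.75^(1/20) − 1 ≈ 0.0518811, so r ≈ 2·0.0518811 = 10.37621%.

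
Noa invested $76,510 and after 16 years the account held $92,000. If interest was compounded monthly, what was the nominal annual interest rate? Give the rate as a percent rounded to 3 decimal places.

1.153%

(1 + r/12)^192 = 92,000/76,510 = 1.20246.
1 + r/12 = 1.20246^(1/192) ≈ 1.000961, so r/12 ≈ 0.000960707.
r ≈ 12·0.000960707 = 1.15285%.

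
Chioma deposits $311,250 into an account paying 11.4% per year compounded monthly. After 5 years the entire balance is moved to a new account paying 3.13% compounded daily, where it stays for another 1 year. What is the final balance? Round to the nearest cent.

After 5 years at 11.4%: 311,250 × 1.76351596954 ≈ 548,894.3455.
Then 1 years at 3.13%: 548,894.3455 × 1.03179361133 ≈ 566,345.6790.

$566,345.68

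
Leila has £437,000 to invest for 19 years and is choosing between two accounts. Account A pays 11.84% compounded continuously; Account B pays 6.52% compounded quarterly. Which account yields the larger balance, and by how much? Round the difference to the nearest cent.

Account A, by £2,651,179.97

A: e^(0.1184·19) = e^2.2496 ≈ 9.483941500942, so 437,000 × 9.483941500942 ≈ 4,144,482.4359.
B: (1 + 0.0163)^76 ≈ 3.417168103953, so 437,000 × 3.417168103953 ≈ 1,493,302.4614.
Difference ≈ 2,651,179.9745 in favor of A.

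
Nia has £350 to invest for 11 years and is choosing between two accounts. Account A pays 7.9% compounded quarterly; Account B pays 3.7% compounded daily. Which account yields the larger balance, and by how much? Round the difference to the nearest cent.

Account A growth factor: (1 + 0.01975)^44 ≈ 2.36441342; balance ≈ 827.5447.
Account B growth factor: (1 + 0.037/365)^4015 ≈ 1.50227312; balance ≈ 525.7956.
Account A is larger by 301.7491.

Account A, by £301.75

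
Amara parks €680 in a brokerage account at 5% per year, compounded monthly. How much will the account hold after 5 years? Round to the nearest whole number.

Periodic rate = 5%/12 = 0.00416667; periods = 12·5 = 60.
A = 680·(1 + 0.05/12)^60 ≈ 680·1.28335868 ≈ 872.6839.

€873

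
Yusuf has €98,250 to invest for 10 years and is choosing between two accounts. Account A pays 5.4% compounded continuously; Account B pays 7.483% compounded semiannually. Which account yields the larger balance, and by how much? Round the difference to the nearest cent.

A: e^(0.054·10) = e^0.54 ≈ 1.71600686218, so 98,250 × 1.71600686218 ≈ 168,597.6742.
B: (1 + 0.037415)^20 ≈ 2.0847331076, so 98,250 × 2.0847331076 ≈ 204,825.0278.
Difference ≈ 36,227.3536 in favor of B.

Account B, by €36,227.35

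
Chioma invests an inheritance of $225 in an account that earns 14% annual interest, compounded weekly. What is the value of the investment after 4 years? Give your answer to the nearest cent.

Growth factor = (1 + 0.14/52)^208 ≈ 1.74935562.
A ≈ 225 × 1.74935562 ≈ 393.6050.

$393.61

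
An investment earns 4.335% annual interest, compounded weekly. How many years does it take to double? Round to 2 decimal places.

(1 + 0.000833654)^(52t) = 2.
52t = ln 2 / ln(1 + 0.000833654) ≈ 0.69315/0.000833307 ≈ 831.8034.
t ≈ 15.9962.

16.00 years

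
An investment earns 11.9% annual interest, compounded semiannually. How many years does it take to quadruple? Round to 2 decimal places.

11.99 years

(1 + 0.0595)^(2t) = 4.
2t = ln 4 / ln(1 + 0.0595) ≈ 1.3863/0.0577971 ≈ 23.9855.
t ≈ 11.9928.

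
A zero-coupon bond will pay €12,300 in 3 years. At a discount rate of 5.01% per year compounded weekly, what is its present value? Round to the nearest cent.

€10,584.30

Growth factor = (1 + 0.0501/52)^156 ≈ 1.1620987555.
P = 12,300/1.1620987555 ≈ 10,584.2984.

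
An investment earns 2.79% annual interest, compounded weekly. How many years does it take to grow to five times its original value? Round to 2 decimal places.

57.70 years

(1 + 0.000536538)^(52t) = 5.
52t = ln 5 / ln(1 + 0.000536538) ≈ 1.6094/0.000536395 ≈ 3000.4739.
t ≈ 57.7014.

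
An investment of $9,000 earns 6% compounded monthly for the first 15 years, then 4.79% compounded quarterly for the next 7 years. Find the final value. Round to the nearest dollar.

$30,824

Phase 1: 9,000·(1 + 0.005)^180 ≈ 22,086.8421.
Phase 2: 22,086.8421·(1 + 0.011975)^28 ≈ 30,823.8988.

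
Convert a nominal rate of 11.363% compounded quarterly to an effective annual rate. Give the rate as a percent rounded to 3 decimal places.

11.856%

EAR = (1 + 11.363%/4)^4 − 1 = (1 + 0.0284075)^4 − 1.
(1 + 0.0284075)^4 ≈ 1.118564, so EAR ≈ 11.85643%.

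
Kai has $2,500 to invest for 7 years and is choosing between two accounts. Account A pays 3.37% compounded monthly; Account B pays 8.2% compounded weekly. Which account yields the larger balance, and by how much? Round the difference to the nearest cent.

Account B, by $1,272.31

A: (1 + 0.0337/12)^84 ≈ 1.265629182, so 2,500 × 1.265629182 ≈ 3,164.0730.
B: (1 + 0.082/52)^364 ≈ 1.774551825, so 2,500 × 1.774551825 ≈ 4,436.3796.
Difference ≈ 1,272.3066 in favor of B.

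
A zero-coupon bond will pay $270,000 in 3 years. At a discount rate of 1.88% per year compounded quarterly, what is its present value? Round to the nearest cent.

Periodic rate = 1.88%/4 = 0.0047; 12 periods.
P = 270,000/(1 + 0.0047)^12 ≈ 270,000/1.05788102443 ≈ 255,227.1888.

$255,227.19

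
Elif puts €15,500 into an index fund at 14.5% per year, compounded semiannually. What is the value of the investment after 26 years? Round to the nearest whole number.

Periodic rate = 14.5%/2 = 0.0725; periods = 2·26 = 52.
A = 15,500·(1 + 0.0725)^52 ≈ 15,500·38.0767300097 ≈ 590,189.3152.

€590,189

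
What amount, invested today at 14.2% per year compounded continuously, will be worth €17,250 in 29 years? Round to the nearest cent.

P = A·e^(−rt) = 17,250·e^(−4.118).
e^(−4.118) ≈ 0.016277035982, so P ≈ 280.7789.

€280.78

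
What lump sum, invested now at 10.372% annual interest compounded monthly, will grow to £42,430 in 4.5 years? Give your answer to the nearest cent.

£26,658.85

Growth factor = (1 + 0.10372/12)^54 ≈ 1.5915914911.
P = 42,430/1.5915914911 ≈ 26,658.8507.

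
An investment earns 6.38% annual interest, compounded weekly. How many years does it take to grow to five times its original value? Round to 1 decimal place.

(1 + 0.00122692)^(52t) = 5.
52t = ln 5 / ln(1 + 0.00122692) ≈ 1.6094/0.00122617 ≈ 1312.5721.
t ≈ 25.2418.

25.2 years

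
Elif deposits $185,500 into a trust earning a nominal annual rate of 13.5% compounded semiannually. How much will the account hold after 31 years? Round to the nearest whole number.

$10,645,172

Growth factor = (1 + 0.0675)^62 ≈ 57.386374636678.
A ≈ 185,500 × 57.386374636678 ≈ 10,645,172.4951.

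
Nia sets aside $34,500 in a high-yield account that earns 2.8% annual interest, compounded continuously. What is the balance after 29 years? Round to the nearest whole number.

$77,708

A = P·e^(rt) = 34,500·e^(0.028·29) = 34,500·e^0.812.
e^0.812 ≈ 2.2524083015, so A ≈ 77,708.0864.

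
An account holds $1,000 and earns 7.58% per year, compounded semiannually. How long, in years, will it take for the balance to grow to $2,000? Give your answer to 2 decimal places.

9.32 years

(1 + 0.0379)^(2t) = 2,000/1,000 = 2.
2t·ln(1 + 0.0379) = ln(2); 2t = 0.69315/0.0371994 ≈ 18.6333.
t ≈ 9.3166 years.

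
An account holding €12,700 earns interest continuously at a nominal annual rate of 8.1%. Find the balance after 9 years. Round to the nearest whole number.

€26,327

A = P·e^(rt) = 12,700·e^(0.081·9) = 12,700·e^0.729.
e^0.729 ≈ 2.0730065643, so A ≈ 26,327.1834.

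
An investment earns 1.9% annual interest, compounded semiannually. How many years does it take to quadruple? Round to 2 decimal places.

73.31 years

(1 + 0.0095)^(2t) = 4.
2t = ln 4 / ln(1 + 0.0095) ≈ 1.3863/0.00945516 ≈ 146.6178.
t ≈ 73.3089.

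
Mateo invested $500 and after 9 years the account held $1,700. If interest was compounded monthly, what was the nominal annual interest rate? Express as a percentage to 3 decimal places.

(1 + r/12)^108 = 1,700/500 = 3.4.
1 + r/12 = 3.4^(1/108) ≈ 1.011396, so r/12 ≈ 0.0113957.
r ≈ 12·0.0113957 = 13.67483%.

13.675%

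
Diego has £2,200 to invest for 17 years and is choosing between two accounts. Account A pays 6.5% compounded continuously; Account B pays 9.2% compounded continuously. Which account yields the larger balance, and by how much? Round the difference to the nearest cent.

Account B, by £3,869.07

A: e^(0.065·17) = e^1.105 ≈ 3.019224469, so 2,200 × 3.019224469 ≈ 6,642.2938.
B: e^(0.092·17) = e^1.564 ≈ 4.7778946515, so 2,200 × 4.7778946515 ≈ 10,511.3682.
Difference ≈ 3,869.0744 in favor of B.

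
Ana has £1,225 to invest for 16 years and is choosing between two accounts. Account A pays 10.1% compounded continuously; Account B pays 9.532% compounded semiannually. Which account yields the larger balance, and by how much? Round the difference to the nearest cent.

A: e^(0.101·16) = e^1.616 ≈ 5.032918326, so 1,225 × 5.032918326 ≈ 6,165.3249.
B: (1 + 0.04766)^32 ≈ 4.43661361, so 1,225 × 4.43661361 ≈ 5,434.8517.
Difference ≈ 730.4733 in favor of A.

Account A, by £730.47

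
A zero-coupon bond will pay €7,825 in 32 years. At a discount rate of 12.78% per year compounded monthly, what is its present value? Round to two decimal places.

€133.90

Periodic rate = 12.78%/12 = 0.01065; 384 periods.
P = 7,825/(1 + 0.01065)^384 ≈ 7,825/58.43857911 ≈ 133.9013.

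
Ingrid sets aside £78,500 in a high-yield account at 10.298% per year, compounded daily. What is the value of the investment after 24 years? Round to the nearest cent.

Periodic rate = 10.298%/365 = 0.000282137; periods = 365·24 = 8760.
A = 78,500·(1 + 0.10298/365)^8760 ≈ 78,500·11.8363039219 ≈ 929,149.8579.

£929,149.86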